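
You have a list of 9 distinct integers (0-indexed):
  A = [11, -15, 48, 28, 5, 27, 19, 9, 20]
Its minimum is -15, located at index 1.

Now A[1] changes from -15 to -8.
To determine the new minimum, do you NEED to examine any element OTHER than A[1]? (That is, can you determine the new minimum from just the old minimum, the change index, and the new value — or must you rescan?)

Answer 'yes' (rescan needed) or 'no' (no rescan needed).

Old min = -15 at index 1
Change at index 1: -15 -> -8
Index 1 WAS the min and new value -8 > old min -15. Must rescan other elements to find the new min.
Needs rescan: yes

Answer: yes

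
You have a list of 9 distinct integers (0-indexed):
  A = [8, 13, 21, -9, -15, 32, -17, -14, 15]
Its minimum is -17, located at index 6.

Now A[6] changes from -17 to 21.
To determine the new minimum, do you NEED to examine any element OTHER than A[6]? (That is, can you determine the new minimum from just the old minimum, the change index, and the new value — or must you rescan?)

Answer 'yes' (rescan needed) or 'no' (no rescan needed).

Old min = -17 at index 6
Change at index 6: -17 -> 21
Index 6 WAS the min and new value 21 > old min -17. Must rescan other elements to find the new min.
Needs rescan: yes

Answer: yes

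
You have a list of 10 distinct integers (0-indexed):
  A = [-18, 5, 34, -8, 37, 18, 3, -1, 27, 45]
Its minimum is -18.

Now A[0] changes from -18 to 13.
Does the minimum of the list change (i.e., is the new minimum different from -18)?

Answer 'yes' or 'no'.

Old min = -18
Change: A[0] -18 -> 13
Changed element was the min; new min must be rechecked.
New min = -8; changed? yes

Answer: yes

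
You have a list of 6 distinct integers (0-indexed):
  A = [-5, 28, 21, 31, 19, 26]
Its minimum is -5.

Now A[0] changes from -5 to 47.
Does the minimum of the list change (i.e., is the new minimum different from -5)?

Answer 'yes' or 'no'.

Answer: yes

Derivation:
Old min = -5
Change: A[0] -5 -> 47
Changed element was the min; new min must be rechecked.
New min = 19; changed? yes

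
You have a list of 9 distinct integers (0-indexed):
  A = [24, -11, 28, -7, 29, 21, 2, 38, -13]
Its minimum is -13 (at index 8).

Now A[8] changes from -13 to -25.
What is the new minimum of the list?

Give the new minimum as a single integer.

Old min = -13 (at index 8)
Change: A[8] -13 -> -25
Changed element WAS the min. Need to check: is -25 still <= all others?
  Min of remaining elements: -11
  New min = min(-25, -11) = -25

Answer: -25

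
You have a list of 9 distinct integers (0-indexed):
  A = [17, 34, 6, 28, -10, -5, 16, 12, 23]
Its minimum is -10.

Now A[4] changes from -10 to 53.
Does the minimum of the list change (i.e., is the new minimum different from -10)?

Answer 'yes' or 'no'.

Answer: yes

Derivation:
Old min = -10
Change: A[4] -10 -> 53
Changed element was the min; new min must be rechecked.
New min = -5; changed? yes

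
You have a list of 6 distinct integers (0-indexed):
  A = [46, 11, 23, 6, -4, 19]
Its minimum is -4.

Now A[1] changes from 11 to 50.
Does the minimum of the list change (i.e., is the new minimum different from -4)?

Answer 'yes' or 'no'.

Old min = -4
Change: A[1] 11 -> 50
Changed element was NOT the min; min changes only if 50 < -4.
New min = -4; changed? no

Answer: no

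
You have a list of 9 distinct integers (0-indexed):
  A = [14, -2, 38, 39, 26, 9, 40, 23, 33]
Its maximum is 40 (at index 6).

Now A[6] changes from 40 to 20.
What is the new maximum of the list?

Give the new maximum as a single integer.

Old max = 40 (at index 6)
Change: A[6] 40 -> 20
Changed element WAS the max -> may need rescan.
  Max of remaining elements: 39
  New max = max(20, 39) = 39

Answer: 39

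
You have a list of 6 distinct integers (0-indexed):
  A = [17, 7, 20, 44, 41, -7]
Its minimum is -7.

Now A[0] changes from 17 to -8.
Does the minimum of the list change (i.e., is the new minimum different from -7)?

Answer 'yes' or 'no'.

Old min = -7
Change: A[0] 17 -> -8
Changed element was NOT the min; min changes only if -8 < -7.
New min = -8; changed? yes

Answer: yes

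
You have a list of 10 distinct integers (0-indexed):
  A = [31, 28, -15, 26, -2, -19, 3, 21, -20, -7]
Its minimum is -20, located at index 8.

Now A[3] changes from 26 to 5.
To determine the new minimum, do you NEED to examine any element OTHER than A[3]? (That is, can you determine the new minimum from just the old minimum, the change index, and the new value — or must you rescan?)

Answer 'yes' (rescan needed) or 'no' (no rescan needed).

Answer: no

Derivation:
Old min = -20 at index 8
Change at index 3: 26 -> 5
Index 3 was NOT the min. New min = min(-20, 5). No rescan of other elements needed.
Needs rescan: no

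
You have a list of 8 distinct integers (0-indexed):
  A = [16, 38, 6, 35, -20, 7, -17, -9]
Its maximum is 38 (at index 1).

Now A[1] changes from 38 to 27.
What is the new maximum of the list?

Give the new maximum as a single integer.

Old max = 38 (at index 1)
Change: A[1] 38 -> 27
Changed element WAS the max -> may need rescan.
  Max of remaining elements: 35
  New max = max(27, 35) = 35

Answer: 35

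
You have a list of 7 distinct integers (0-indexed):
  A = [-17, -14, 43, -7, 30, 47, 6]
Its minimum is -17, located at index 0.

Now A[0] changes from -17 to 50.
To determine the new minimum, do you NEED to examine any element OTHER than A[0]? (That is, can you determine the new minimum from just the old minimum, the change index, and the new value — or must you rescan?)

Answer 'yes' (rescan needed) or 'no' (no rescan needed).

Answer: yes

Derivation:
Old min = -17 at index 0
Change at index 0: -17 -> 50
Index 0 WAS the min and new value 50 > old min -17. Must rescan other elements to find the new min.
Needs rescan: yes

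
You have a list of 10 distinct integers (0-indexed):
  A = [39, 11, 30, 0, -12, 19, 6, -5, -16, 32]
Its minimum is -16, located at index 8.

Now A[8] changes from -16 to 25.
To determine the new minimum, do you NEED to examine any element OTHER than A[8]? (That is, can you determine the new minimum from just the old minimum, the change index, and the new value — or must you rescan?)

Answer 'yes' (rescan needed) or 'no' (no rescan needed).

Old min = -16 at index 8
Change at index 8: -16 -> 25
Index 8 WAS the min and new value 25 > old min -16. Must rescan other elements to find the new min.
Needs rescan: yes

Answer: yes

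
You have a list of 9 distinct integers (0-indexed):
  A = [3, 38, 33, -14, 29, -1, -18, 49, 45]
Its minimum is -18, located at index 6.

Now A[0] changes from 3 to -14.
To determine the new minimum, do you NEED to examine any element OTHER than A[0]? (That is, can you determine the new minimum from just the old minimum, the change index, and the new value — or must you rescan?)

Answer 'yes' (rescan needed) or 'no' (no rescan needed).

Answer: no

Derivation:
Old min = -18 at index 6
Change at index 0: 3 -> -14
Index 0 was NOT the min. New min = min(-18, -14). No rescan of other elements needed.
Needs rescan: no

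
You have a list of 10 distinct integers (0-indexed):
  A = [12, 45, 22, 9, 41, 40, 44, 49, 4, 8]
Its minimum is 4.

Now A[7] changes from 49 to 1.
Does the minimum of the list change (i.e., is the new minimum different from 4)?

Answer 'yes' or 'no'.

Old min = 4
Change: A[7] 49 -> 1
Changed element was NOT the min; min changes only if 1 < 4.
New min = 1; changed? yes

Answer: yes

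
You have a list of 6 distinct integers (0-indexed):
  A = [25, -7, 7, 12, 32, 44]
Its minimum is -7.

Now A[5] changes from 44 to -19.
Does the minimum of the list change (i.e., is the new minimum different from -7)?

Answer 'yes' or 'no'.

Old min = -7
Change: A[5] 44 -> -19
Changed element was NOT the min; min changes only if -19 < -7.
New min = -19; changed? yes

Answer: yes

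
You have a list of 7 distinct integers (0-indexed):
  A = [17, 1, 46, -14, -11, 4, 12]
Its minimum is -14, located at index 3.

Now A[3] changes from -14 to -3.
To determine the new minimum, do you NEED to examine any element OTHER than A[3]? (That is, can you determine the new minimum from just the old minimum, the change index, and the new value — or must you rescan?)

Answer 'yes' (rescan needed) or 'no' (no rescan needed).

Old min = -14 at index 3
Change at index 3: -14 -> -3
Index 3 WAS the min and new value -3 > old min -14. Must rescan other elements to find the new min.
Needs rescan: yes

Answer: yes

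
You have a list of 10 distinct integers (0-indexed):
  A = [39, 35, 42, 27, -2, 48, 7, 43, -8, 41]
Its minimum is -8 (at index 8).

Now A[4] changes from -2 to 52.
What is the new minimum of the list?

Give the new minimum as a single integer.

Old min = -8 (at index 8)
Change: A[4] -2 -> 52
Changed element was NOT the old min.
  New min = min(old_min, new_val) = min(-8, 52) = -8

Answer: -8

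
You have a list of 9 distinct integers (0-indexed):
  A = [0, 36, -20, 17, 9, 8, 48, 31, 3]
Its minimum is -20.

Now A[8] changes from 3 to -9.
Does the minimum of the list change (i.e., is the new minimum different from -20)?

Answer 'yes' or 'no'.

Answer: no

Derivation:
Old min = -20
Change: A[8] 3 -> -9
Changed element was NOT the min; min changes only if -9 < -20.
New min = -20; changed? no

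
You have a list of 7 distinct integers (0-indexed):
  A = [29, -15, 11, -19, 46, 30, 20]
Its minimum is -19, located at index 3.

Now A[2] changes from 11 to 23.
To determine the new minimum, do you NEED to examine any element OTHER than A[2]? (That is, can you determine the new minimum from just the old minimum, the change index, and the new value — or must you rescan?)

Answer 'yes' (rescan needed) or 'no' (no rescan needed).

Old min = -19 at index 3
Change at index 2: 11 -> 23
Index 2 was NOT the min. New min = min(-19, 23). No rescan of other elements needed.
Needs rescan: no

Answer: no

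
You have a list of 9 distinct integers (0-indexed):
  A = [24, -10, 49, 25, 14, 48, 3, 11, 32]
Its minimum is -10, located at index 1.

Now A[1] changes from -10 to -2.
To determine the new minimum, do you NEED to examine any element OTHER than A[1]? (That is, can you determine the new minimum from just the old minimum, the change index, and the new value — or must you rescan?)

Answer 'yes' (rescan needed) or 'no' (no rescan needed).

Answer: yes

Derivation:
Old min = -10 at index 1
Change at index 1: -10 -> -2
Index 1 WAS the min and new value -2 > old min -10. Must rescan other elements to find the new min.
Needs rescan: yes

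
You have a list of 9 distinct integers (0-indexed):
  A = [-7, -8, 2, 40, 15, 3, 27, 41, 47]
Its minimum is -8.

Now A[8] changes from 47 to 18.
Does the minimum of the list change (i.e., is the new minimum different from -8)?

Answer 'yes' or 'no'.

Old min = -8
Change: A[8] 47 -> 18
Changed element was NOT the min; min changes only if 18 < -8.
New min = -8; changed? no

Answer: no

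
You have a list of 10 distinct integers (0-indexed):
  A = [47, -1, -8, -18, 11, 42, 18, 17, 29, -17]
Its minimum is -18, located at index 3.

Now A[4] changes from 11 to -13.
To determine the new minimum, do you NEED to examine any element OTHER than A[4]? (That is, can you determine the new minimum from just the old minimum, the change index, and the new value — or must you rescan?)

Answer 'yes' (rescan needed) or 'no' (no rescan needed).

Answer: no

Derivation:
Old min = -18 at index 3
Change at index 4: 11 -> -13
Index 4 was NOT the min. New min = min(-18, -13). No rescan of other elements needed.
Needs rescan: no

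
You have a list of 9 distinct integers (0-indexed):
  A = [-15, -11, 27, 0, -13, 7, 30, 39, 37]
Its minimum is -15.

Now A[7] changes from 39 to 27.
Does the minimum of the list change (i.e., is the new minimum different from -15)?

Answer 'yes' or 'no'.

Old min = -15
Change: A[7] 39 -> 27
Changed element was NOT the min; min changes only if 27 < -15.
New min = -15; changed? no

Answer: no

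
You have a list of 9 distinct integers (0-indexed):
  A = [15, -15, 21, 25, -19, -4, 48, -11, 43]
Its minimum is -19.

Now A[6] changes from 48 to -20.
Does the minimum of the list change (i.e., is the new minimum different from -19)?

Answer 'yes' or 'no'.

Old min = -19
Change: A[6] 48 -> -20
Changed element was NOT the min; min changes only if -20 < -19.
New min = -20; changed? yes

Answer: yes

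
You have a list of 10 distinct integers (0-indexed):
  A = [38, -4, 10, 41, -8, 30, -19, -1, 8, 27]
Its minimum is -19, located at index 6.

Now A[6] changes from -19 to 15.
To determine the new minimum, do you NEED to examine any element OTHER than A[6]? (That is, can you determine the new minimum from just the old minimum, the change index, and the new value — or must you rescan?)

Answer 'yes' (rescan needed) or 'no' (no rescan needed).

Old min = -19 at index 6
Change at index 6: -19 -> 15
Index 6 WAS the min and new value 15 > old min -19. Must rescan other elements to find the new min.
Needs rescan: yes

Answer: yes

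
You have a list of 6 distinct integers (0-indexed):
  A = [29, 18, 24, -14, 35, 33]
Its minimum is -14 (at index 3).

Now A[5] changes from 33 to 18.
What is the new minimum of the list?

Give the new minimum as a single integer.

Old min = -14 (at index 3)
Change: A[5] 33 -> 18
Changed element was NOT the old min.
  New min = min(old_min, new_val) = min(-14, 18) = -14

Answer: -14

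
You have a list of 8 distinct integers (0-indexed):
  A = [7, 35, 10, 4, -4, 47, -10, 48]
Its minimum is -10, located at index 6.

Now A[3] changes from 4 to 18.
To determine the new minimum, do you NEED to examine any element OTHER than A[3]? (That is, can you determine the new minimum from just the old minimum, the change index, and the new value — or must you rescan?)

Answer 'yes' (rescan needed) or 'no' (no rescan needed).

Answer: no

Derivation:
Old min = -10 at index 6
Change at index 3: 4 -> 18
Index 3 was NOT the min. New min = min(-10, 18). No rescan of other elements needed.
Needs rescan: no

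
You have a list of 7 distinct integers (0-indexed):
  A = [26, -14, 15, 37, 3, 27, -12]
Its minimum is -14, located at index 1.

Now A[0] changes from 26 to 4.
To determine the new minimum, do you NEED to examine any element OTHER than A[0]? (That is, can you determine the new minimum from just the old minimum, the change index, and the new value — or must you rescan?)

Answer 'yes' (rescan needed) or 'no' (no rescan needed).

Old min = -14 at index 1
Change at index 0: 26 -> 4
Index 0 was NOT the min. New min = min(-14, 4). No rescan of other elements needed.
Needs rescan: no

Answer: no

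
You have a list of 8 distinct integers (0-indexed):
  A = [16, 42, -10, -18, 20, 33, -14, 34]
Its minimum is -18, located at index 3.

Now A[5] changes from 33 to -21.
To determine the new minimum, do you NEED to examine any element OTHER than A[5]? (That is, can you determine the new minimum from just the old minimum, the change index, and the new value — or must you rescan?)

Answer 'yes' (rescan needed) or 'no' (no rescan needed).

Answer: no

Derivation:
Old min = -18 at index 3
Change at index 5: 33 -> -21
Index 5 was NOT the min. New min = min(-18, -21). No rescan of other elements needed.
Needs rescan: no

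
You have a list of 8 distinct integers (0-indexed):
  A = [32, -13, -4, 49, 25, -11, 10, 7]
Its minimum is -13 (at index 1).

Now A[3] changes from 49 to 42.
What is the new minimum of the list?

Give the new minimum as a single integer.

Answer: -13

Derivation:
Old min = -13 (at index 1)
Change: A[3] 49 -> 42
Changed element was NOT the old min.
  New min = min(old_min, new_val) = min(-13, 42) = -13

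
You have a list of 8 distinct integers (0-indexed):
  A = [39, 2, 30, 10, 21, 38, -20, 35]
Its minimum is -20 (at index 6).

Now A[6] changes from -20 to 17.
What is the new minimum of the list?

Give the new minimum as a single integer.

Answer: 2

Derivation:
Old min = -20 (at index 6)
Change: A[6] -20 -> 17
Changed element WAS the min. Need to check: is 17 still <= all others?
  Min of remaining elements: 2
  New min = min(17, 2) = 2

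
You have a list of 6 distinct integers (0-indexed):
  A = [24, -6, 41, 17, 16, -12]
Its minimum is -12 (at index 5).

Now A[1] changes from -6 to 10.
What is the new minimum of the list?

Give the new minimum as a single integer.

Old min = -12 (at index 5)
Change: A[1] -6 -> 10
Changed element was NOT the old min.
  New min = min(old_min, new_val) = min(-12, 10) = -12

Answer: -12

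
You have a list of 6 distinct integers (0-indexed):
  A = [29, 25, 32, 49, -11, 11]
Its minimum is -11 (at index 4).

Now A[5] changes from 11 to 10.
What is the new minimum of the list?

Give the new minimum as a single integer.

Old min = -11 (at index 4)
Change: A[5] 11 -> 10
Changed element was NOT the old min.
  New min = min(old_min, new_val) = min(-11, 10) = -11

Answer: -11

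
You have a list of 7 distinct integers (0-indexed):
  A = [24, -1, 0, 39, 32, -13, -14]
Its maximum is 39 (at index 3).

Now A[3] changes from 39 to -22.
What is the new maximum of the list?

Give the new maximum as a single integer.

Answer: 32

Derivation:
Old max = 39 (at index 3)
Change: A[3] 39 -> -22
Changed element WAS the max -> may need rescan.
  Max of remaining elements: 32
  New max = max(-22, 32) = 32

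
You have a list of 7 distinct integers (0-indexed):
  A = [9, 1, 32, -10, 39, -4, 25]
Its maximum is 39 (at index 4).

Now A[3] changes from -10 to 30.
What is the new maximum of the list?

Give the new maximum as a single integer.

Answer: 39

Derivation:
Old max = 39 (at index 4)
Change: A[3] -10 -> 30
Changed element was NOT the old max.
  New max = max(old_max, new_val) = max(39, 30) = 39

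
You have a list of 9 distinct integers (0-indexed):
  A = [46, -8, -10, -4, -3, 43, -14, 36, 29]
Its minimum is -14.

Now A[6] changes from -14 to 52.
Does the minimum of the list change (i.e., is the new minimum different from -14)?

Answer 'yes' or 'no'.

Old min = -14
Change: A[6] -14 -> 52
Changed element was the min; new min must be rechecked.
New min = -10; changed? yes

Answer: yes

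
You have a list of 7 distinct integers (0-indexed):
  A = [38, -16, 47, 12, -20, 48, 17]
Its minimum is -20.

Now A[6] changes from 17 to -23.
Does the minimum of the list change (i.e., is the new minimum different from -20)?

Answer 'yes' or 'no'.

Answer: yes

Derivation:
Old min = -20
Change: A[6] 17 -> -23
Changed element was NOT the min; min changes only if -23 < -20.
New min = -23; changed? yes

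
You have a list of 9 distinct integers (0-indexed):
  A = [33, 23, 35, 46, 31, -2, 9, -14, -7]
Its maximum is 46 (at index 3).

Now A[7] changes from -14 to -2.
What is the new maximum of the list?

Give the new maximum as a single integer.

Old max = 46 (at index 3)
Change: A[7] -14 -> -2
Changed element was NOT the old max.
  New max = max(old_max, new_val) = max(46, -2) = 46

Answer: 46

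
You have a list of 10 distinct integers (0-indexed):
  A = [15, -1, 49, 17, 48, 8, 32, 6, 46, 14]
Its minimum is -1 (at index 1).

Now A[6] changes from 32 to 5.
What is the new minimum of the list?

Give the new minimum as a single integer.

Answer: -1

Derivation:
Old min = -1 (at index 1)
Change: A[6] 32 -> 5
Changed element was NOT the old min.
  New min = min(old_min, new_val) = min(-1, 5) = -1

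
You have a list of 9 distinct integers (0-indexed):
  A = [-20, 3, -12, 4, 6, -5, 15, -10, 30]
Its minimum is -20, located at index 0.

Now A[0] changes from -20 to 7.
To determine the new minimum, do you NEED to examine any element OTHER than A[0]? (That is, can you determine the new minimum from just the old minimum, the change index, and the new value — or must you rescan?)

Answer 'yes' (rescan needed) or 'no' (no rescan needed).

Old min = -20 at index 0
Change at index 0: -20 -> 7
Index 0 WAS the min and new value 7 > old min -20. Must rescan other elements to find the new min.
Needs rescan: yes

Answer: yes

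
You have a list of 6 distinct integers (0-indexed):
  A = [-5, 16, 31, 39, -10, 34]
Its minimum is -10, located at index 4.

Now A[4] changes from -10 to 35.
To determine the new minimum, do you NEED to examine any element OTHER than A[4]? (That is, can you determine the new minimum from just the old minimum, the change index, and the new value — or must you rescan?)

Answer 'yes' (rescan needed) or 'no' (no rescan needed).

Answer: yes

Derivation:
Old min = -10 at index 4
Change at index 4: -10 -> 35
Index 4 WAS the min and new value 35 > old min -10. Must rescan other elements to find the new min.
Needs rescan: yes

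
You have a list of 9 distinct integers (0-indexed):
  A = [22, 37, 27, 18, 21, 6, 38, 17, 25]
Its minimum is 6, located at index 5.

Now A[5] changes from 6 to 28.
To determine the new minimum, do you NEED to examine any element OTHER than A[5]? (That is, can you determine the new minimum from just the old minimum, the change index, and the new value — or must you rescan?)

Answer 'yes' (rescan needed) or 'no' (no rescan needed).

Answer: yes

Derivation:
Old min = 6 at index 5
Change at index 5: 6 -> 28
Index 5 WAS the min and new value 28 > old min 6. Must rescan other elements to find the new min.
Needs rescan: yes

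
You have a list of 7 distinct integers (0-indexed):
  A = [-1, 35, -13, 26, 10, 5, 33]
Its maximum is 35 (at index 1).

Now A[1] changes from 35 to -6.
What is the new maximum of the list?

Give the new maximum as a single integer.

Old max = 35 (at index 1)
Change: A[1] 35 -> -6
Changed element WAS the max -> may need rescan.
  Max of remaining elements: 33
  New max = max(-6, 33) = 33

Answer: 33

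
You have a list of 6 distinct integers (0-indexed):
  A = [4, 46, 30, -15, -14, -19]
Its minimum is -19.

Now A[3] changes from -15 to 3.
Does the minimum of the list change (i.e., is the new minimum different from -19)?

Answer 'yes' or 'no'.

Answer: no

Derivation:
Old min = -19
Change: A[3] -15 -> 3
Changed element was NOT the min; min changes only if 3 < -19.
New min = -19; changed? no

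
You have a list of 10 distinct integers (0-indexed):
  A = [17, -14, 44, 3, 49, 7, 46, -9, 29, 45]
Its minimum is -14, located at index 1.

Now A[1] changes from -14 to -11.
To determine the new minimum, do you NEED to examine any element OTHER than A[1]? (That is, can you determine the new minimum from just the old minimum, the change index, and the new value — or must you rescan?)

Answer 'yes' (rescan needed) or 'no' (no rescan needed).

Old min = -14 at index 1
Change at index 1: -14 -> -11
Index 1 WAS the min and new value -11 > old min -14. Must rescan other elements to find the new min.
Needs rescan: yes

Answer: yes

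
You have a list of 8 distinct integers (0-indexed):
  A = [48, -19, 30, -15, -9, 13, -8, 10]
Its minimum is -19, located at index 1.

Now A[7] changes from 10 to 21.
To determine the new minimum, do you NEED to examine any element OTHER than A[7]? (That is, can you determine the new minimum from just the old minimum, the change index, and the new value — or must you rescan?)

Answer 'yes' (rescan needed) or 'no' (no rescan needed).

Answer: no

Derivation:
Old min = -19 at index 1
Change at index 7: 10 -> 21
Index 7 was NOT the min. New min = min(-19, 21). No rescan of other elements needed.
Needs rescan: no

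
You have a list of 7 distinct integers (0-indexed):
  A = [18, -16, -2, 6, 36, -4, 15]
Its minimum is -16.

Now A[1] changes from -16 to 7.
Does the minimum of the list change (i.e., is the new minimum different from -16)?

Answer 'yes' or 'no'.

Answer: yes

Derivation:
Old min = -16
Change: A[1] -16 -> 7
Changed element was the min; new min must be rechecked.
New min = -4; changed? yes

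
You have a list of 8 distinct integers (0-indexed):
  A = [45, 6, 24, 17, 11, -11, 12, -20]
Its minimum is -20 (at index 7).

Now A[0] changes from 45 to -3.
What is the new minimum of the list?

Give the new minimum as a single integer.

Old min = -20 (at index 7)
Change: A[0] 45 -> -3
Changed element was NOT the old min.
  New min = min(old_min, new_val) = min(-20, -3) = -20

Answer: -20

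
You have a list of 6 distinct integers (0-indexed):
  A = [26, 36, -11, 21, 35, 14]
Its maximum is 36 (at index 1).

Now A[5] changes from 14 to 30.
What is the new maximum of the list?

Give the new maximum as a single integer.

Old max = 36 (at index 1)
Change: A[5] 14 -> 30
Changed element was NOT the old max.
  New max = max(old_max, new_val) = max(36, 30) = 36

Answer: 36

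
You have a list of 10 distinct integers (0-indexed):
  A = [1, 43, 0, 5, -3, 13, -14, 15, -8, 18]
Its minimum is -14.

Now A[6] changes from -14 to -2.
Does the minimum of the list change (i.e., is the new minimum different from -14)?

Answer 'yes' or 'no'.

Answer: yes

Derivation:
Old min = -14
Change: A[6] -14 -> -2
Changed element was the min; new min must be rechecked.
New min = -8; changed? yes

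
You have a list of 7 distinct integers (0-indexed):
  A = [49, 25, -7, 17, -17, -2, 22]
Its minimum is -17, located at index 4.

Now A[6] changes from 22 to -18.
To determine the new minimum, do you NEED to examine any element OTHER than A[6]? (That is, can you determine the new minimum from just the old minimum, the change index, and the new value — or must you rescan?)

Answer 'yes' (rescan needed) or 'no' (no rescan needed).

Old min = -17 at index 4
Change at index 6: 22 -> -18
Index 6 was NOT the min. New min = min(-17, -18). No rescan of other elements needed.
Needs rescan: no

Answer: no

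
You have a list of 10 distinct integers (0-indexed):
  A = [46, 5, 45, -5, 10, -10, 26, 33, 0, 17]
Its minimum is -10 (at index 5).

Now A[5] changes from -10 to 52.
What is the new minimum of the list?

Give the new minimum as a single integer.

Old min = -10 (at index 5)
Change: A[5] -10 -> 52
Changed element WAS the min. Need to check: is 52 still <= all others?
  Min of remaining elements: -5
  New min = min(52, -5) = -5

Answer: -5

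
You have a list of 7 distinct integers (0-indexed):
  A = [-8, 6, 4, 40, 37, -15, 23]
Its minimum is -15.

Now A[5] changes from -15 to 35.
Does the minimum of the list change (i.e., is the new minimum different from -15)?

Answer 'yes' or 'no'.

Old min = -15
Change: A[5] -15 -> 35
Changed element was the min; new min must be rechecked.
New min = -8; changed? yes

Answer: yes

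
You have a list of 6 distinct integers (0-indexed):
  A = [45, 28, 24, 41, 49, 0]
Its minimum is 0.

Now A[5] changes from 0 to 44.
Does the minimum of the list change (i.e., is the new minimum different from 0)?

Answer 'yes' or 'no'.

Old min = 0
Change: A[5] 0 -> 44
Changed element was the min; new min must be rechecked.
New min = 24; changed? yes

Answer: yes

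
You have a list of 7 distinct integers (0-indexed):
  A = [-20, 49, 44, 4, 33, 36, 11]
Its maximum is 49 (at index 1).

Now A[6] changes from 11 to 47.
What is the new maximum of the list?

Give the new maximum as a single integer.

Old max = 49 (at index 1)
Change: A[6] 11 -> 47
Changed element was NOT the old max.
  New max = max(old_max, new_val) = max(49, 47) = 49

Answer: 49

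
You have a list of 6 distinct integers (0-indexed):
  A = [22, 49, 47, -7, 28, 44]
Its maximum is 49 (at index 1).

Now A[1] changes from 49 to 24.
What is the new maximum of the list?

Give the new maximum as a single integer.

Old max = 49 (at index 1)
Change: A[1] 49 -> 24
Changed element WAS the max -> may need rescan.
  Max of remaining elements: 47
  New max = max(24, 47) = 47

Answer: 47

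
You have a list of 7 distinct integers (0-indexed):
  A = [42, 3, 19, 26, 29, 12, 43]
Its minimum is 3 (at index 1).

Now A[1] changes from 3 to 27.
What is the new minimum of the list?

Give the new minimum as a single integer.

Answer: 12

Derivation:
Old min = 3 (at index 1)
Change: A[1] 3 -> 27
Changed element WAS the min. Need to check: is 27 still <= all others?
  Min of remaining elements: 12
  New min = min(27, 12) = 12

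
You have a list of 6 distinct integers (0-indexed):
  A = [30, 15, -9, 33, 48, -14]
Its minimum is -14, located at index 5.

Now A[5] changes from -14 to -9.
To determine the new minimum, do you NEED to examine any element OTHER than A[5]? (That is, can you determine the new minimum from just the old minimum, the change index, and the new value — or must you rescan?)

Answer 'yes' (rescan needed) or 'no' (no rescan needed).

Old min = -14 at index 5
Change at index 5: -14 -> -9
Index 5 WAS the min and new value -9 > old min -14. Must rescan other elements to find the new min.
Needs rescan: yes

Answer: yes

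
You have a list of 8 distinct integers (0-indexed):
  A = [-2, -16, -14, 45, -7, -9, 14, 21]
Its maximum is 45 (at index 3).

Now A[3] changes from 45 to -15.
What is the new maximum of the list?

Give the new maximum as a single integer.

Answer: 21

Derivation:
Old max = 45 (at index 3)
Change: A[3] 45 -> -15
Changed element WAS the max -> may need rescan.
  Max of remaining elements: 21
  New max = max(-15, 21) = 21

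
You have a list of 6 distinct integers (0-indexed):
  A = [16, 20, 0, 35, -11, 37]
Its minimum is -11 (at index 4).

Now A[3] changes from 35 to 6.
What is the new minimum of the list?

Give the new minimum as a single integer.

Answer: -11

Derivation:
Old min = -11 (at index 4)
Change: A[3] 35 -> 6
Changed element was NOT the old min.
  New min = min(old_min, new_val) = min(-11, 6) = -11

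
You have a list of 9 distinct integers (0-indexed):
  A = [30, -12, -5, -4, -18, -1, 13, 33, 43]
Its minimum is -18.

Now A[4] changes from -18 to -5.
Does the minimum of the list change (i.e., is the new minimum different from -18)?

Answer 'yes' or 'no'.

Old min = -18
Change: A[4] -18 -> -5
Changed element was the min; new min must be rechecked.
New min = -12; changed? yes

Answer: yes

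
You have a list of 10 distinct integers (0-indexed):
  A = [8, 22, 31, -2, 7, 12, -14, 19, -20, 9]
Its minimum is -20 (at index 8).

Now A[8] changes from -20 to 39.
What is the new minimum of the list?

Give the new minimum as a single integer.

Answer: -14

Derivation:
Old min = -20 (at index 8)
Change: A[8] -20 -> 39
Changed element WAS the min. Need to check: is 39 still <= all others?
  Min of remaining elements: -14
  New min = min(39, -14) = -14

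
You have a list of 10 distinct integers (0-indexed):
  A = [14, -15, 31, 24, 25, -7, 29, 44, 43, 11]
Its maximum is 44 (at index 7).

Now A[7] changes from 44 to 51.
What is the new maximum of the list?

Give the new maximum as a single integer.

Old max = 44 (at index 7)
Change: A[7] 44 -> 51
Changed element WAS the max -> may need rescan.
  Max of remaining elements: 43
  New max = max(51, 43) = 51

Answer: 51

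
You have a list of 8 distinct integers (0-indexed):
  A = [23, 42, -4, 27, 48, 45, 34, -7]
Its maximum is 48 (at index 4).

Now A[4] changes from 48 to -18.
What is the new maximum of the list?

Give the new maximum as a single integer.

Old max = 48 (at index 4)
Change: A[4] 48 -> -18
Changed element WAS the max -> may need rescan.
  Max of remaining elements: 45
  New max = max(-18, 45) = 45

Answer: 45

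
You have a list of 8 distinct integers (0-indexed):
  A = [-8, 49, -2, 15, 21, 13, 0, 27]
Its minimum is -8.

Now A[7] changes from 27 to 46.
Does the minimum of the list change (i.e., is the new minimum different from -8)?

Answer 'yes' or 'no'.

Answer: no

Derivation:
Old min = -8
Change: A[7] 27 -> 46
Changed element was NOT the min; min changes only if 46 < -8.
New min = -8; changed? no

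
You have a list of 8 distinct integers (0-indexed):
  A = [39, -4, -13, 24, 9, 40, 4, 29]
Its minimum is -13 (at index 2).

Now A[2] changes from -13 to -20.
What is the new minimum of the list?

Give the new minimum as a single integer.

Old min = -13 (at index 2)
Change: A[2] -13 -> -20
Changed element WAS the min. Need to check: is -20 still <= all others?
  Min of remaining elements: -4
  New min = min(-20, -4) = -20

Answer: -20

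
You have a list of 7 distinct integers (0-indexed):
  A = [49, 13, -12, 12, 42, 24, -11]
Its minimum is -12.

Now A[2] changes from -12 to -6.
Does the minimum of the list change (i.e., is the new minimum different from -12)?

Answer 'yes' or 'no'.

Old min = -12
Change: A[2] -12 -> -6
Changed element was the min; new min must be rechecked.
New min = -11; changed? yes

Answer: yes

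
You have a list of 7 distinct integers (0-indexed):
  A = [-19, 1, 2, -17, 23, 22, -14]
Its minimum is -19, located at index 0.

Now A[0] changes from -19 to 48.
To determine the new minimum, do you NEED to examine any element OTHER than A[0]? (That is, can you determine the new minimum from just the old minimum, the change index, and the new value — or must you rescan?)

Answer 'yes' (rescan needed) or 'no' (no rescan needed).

Answer: yes

Derivation:
Old min = -19 at index 0
Change at index 0: -19 -> 48
Index 0 WAS the min and new value 48 > old min -19. Must rescan other elements to find the new min.
Needs rescan: yes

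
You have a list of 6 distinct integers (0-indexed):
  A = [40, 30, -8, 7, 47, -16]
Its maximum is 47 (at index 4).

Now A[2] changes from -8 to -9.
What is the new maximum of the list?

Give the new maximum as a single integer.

Answer: 47

Derivation:
Old max = 47 (at index 4)
Change: A[2] -8 -> -9
Changed element was NOT the old max.
  New max = max(old_max, new_val) = max(47, -9) = 47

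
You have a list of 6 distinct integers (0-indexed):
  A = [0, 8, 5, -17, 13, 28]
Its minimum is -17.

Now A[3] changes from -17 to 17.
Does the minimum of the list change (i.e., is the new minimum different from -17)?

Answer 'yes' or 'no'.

Old min = -17
Change: A[3] -17 -> 17
Changed element was the min; new min must be rechecked.
New min = 0; changed? yes

Answer: yes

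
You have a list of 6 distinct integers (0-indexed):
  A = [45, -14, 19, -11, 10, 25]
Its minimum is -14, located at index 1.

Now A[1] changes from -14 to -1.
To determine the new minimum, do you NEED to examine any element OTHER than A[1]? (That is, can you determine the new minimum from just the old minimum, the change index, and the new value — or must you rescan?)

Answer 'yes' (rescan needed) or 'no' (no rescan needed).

Old min = -14 at index 1
Change at index 1: -14 -> -1
Index 1 WAS the min and new value -1 > old min -14. Must rescan other elements to find the new min.
Needs rescan: yes

Answer: yes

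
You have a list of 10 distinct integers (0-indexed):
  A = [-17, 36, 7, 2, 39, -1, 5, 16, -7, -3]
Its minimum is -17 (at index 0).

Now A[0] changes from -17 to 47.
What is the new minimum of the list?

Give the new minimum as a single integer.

Answer: -7

Derivation:
Old min = -17 (at index 0)
Change: A[0] -17 -> 47
Changed element WAS the min. Need to check: is 47 still <= all others?
  Min of remaining elements: -7
  New min = min(47, -7) = -7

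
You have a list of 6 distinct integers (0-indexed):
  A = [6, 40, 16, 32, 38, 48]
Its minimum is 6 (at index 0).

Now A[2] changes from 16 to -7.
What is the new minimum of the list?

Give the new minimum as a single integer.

Old min = 6 (at index 0)
Change: A[2] 16 -> -7
Changed element was NOT the old min.
  New min = min(old_min, new_val) = min(6, -7) = -7

Answer: -7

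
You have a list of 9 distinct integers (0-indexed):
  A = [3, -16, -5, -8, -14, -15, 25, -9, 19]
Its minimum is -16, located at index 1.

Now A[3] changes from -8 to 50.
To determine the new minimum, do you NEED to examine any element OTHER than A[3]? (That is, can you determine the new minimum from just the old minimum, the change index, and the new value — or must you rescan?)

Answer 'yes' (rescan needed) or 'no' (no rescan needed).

Old min = -16 at index 1
Change at index 3: -8 -> 50
Index 3 was NOT the min. New min = min(-16, 50). No rescan of other elements needed.
Needs rescan: no

Answer: no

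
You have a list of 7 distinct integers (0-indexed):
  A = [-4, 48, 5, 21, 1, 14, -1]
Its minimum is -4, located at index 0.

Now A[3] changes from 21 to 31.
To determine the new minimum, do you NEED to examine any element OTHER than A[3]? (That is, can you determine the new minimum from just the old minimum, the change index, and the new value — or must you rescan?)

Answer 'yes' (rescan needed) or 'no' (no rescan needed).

Old min = -4 at index 0
Change at index 3: 21 -> 31
Index 3 was NOT the min. New min = min(-4, 31). No rescan of other elements needed.
Needs rescan: no

Answer: no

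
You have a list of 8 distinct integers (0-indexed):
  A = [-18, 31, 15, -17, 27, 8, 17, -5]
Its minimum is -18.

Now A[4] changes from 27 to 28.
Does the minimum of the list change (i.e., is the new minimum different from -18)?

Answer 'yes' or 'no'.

Old min = -18
Change: A[4] 27 -> 28
Changed element was NOT the min; min changes only if 28 < -18.
New min = -18; changed? no

Answer: no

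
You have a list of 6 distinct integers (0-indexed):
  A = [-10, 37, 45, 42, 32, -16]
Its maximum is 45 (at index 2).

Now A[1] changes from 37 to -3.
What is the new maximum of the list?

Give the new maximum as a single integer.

Answer: 45

Derivation:
Old max = 45 (at index 2)
Change: A[1] 37 -> -3
Changed element was NOT the old max.
  New max = max(old_max, new_val) = max(45, -3) = 45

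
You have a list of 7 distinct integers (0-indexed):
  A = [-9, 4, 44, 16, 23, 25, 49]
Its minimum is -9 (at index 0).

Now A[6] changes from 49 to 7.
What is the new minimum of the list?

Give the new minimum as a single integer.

Old min = -9 (at index 0)
Change: A[6] 49 -> 7
Changed element was NOT the old min.
  New min = min(old_min, new_val) = min(-9, 7) = -9

Answer: -9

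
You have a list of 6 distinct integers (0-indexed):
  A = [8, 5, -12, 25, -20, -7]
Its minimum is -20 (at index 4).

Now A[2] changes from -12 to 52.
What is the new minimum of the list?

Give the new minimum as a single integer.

Old min = -20 (at index 4)
Change: A[2] -12 -> 52
Changed element was NOT the old min.
  New min = min(old_min, new_val) = min(-20, 52) = -20

Answer: -20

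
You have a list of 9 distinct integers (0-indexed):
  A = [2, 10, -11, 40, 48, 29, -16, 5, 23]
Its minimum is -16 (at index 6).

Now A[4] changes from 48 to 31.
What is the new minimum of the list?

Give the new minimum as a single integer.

Answer: -16

Derivation:
Old min = -16 (at index 6)
Change: A[4] 48 -> 31
Changed element was NOT the old min.
  New min = min(old_min, new_val) = min(-16, 31) = -16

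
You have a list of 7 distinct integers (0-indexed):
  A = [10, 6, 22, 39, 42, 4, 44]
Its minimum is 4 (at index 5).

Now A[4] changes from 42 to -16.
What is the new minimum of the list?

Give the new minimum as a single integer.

Old min = 4 (at index 5)
Change: A[4] 42 -> -16
Changed element was NOT the old min.
  New min = min(old_min, new_val) = min(4, -16) = -16

Answer: -16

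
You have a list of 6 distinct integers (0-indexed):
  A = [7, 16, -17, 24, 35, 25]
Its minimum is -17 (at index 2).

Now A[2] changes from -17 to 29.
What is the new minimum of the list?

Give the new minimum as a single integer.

Old min = -17 (at index 2)
Change: A[2] -17 -> 29
Changed element WAS the min. Need to check: is 29 still <= all others?
  Min of remaining elements: 7
  New min = min(29, 7) = 7

Answer: 7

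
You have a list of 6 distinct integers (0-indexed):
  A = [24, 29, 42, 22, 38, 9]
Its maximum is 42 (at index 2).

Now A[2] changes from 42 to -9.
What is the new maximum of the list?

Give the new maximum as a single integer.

Old max = 42 (at index 2)
Change: A[2] 42 -> -9
Changed element WAS the max -> may need rescan.
  Max of remaining elements: 38
  New max = max(-9, 38) = 38

Answer: 38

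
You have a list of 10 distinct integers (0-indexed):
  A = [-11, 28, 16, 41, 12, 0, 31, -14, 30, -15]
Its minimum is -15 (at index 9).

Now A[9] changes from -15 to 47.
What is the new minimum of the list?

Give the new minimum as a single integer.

Old min = -15 (at index 9)
Change: A[9] -15 -> 47
Changed element WAS the min. Need to check: is 47 still <= all others?
  Min of remaining elements: -14
  New min = min(47, -14) = -14

Answer: -14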